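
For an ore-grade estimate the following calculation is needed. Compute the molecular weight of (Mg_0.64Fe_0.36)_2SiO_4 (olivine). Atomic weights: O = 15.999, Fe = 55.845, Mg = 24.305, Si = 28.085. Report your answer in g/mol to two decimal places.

163.40 g/mol

M = 1.28×24.305 + 0.72×55.845 + 1×28.085 + 4×15.999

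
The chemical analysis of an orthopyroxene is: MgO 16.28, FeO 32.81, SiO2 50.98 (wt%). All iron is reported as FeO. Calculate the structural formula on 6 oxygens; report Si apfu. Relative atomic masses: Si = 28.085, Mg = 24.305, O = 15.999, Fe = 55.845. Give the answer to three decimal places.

MgO (M=40.304): mol = 0.40393; Mg = 0.40393, O = 0.40393.
FeO (M=71.844): mol = 0.45668; Fe = 0.45668, O = 0.45668.
SiO2 (M=60.083): mol = 0.84849; Si = 0.84849, O = 1.69698.
ΣO = 2.55759; factor = 6/ΣO = 2.34596.
Si apfu = 0.84849 × 2.34596 = 1.991.

1.991 Si apfu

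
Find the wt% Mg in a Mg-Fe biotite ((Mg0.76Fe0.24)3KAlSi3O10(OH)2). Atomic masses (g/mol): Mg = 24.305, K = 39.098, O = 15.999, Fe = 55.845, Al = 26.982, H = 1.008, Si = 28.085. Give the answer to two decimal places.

12.60 wt%

Formula mass = 2.28*24.305 + 0.72*55.845 + 1*39.098 + 1*26.982 + 3*28.085 + 12*15.999 + 2*1.008 = 439.963 g/mol, of which 55.415 g is Mg.
So Mg makes up 55.415/439.963 = 0.1260 of the mass, i.e. 12.60%.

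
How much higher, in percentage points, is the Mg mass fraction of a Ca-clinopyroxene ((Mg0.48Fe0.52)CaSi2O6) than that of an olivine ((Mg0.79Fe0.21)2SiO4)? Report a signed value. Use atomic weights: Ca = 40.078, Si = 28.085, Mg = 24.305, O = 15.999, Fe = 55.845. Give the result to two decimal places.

First mineral: 11.666 g Mg in 232.948 g formula = 5.01 wt% Mg.
Second mineral: 38.402 g Mg in 153.938 g formula = 24.95 wt% Mg.
5.01% − 24.95% gives a difference of -19.94 percentage points.

-19.94 percentage points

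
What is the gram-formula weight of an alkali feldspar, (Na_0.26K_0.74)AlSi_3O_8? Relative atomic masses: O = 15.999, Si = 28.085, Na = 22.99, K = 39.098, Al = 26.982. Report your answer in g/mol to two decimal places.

M = 0.26*22.99 + 0.74*39.098 + 1*26.982 + 3*28.085 + 8*15.999

274.14 g/mol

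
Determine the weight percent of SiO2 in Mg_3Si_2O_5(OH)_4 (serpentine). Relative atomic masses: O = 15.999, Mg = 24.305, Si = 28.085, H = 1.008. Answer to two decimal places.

Formula mass = 277.108 g/mol.
2 Si → 2.0000 mol SiO2 per formula unit; M(SiO2) = 60.083, so SiO2 mass = 120.166 g.
120.166/277.108 × 100 = 43.36 wt%.

43.36 wt%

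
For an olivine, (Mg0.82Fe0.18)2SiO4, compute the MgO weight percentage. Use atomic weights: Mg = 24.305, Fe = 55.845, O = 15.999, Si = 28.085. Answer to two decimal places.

43.47 wt%

M((Mg0.82Fe0.18)2SiO4) = 152.045 g/mol; M(MgO) = 40.304 g/mol.
Moles MgO per formula unit = 1.64 Mg ÷ 1 = 1.6400.
MgO fraction = (1.6400 × 40.304) / 152.045 = 66.099/152.045 = 0.4347.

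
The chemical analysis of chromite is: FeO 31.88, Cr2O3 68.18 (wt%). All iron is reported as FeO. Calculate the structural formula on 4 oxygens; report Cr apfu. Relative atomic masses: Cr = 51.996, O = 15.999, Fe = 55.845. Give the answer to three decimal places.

31.88 wt% FeO ÷ 71.844 g/mol = 0.44374 mol, giving 0.44374 Fe and 0.44374 O.
68.18 wt% Cr2O3 ÷ 151.989 g/mol = 0.44859 mol, giving 0.89718 Cr and 1.34577 O.
Oxygen sums to 1.78951; scaling by 4/1.78951 = 2.23525 puts the formula on 4 O.
Cr: 0.89718 × 2.23525 = 2.005 atoms per formula unit.

2.005 Cr apfu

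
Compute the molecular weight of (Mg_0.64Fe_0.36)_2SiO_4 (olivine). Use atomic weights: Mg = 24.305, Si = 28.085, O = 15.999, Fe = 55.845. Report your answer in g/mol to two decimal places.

163.40 g/mol

The formula mass is the sum 1.28×24.305 + 0.72×55.845 + 1×28.085 + 4×15.999.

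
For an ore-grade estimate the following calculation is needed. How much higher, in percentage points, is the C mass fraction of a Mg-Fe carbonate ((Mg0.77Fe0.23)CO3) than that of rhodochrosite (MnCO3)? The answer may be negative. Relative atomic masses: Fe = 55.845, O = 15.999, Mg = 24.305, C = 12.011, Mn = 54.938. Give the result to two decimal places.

2.67 percentage points

C in (Mg0.77Fe0.23)CO3: molar mass 91.567 g/mol; 1×12.011 = 12.011 g → 13.12 wt%.
C in MnCO3: molar mass 114.946 g/mol; 1×12.011 = 12.011 g → 10.45 wt%.
Difference = 13.12 − 10.45 = 2.67 percentage points.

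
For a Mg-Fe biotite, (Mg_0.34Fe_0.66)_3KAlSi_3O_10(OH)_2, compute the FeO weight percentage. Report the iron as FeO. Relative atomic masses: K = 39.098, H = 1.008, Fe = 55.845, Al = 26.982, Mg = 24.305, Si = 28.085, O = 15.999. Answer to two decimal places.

Molar mass of (Mg_0.34Fe_0.66)_3KAlSi_3O_10(OH)_2 = 1.02·24.305 + 1.98·55.845 + 1·39.098 + 1·26.982 + 3·28.085 + 12·15.999 + 2·1.008 = 479.703 g/mol.
Each formula unit contains 1.98 Fe, equivalent to 1.98/1 = 1.9800 mol FeO.
M(FeO) = 1×55.845 + 1×15.999 = 71.844 g/mol.
Mass of FeO per formula unit = 1.9800 × 71.844 = 142.251 g.
FeO wt% = 142.251 / 479.703 × 100 = 29.65%.

29.65 wt%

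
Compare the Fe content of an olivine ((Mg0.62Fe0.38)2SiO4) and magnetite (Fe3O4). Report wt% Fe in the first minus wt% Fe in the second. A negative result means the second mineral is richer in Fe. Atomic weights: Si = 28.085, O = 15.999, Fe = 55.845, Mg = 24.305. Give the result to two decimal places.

-46.58 percentage points

First mineral: 42.442 g Fe in 164.661 g formula = 25.78 wt% Fe.
Second mineral: 167.535 g Fe in 231.531 g formula = 72.36 wt% Fe.
25.78% − 72.36% gives a difference of -46.58 percentage points.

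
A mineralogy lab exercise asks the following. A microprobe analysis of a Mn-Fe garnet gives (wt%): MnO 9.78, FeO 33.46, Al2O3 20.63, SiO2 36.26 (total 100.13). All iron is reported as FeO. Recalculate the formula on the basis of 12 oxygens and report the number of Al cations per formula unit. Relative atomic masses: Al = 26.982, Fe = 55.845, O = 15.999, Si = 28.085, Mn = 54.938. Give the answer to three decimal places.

MnO (M=70.937): mol = 0.13787; Mn = 0.13787, O = 0.13787.
FeO (M=71.844): mol = 0.46573; Fe = 0.46573, O = 0.46573.
Al2O3 (M=101.961): mol = 0.20233; Al = 0.40466, O = 0.60699.
SiO2 (M=60.083): mol = 0.60350; Si = 0.60350, O = 1.20700.
ΣO = 2.41759; factor = 12/ΣO = 4.96362.
Al apfu = 0.40466 × 4.96362 = 2.009.

2.009 Al apfu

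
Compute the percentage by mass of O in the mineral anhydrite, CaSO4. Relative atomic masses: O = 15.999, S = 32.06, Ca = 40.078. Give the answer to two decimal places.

M(CaSO4) = 136.134 g/mol.
O contributes 4 × 15.999 = 63.996 g per mole.
63.996/136.134 = 0.4701 → 47.01%.

47.01 wt%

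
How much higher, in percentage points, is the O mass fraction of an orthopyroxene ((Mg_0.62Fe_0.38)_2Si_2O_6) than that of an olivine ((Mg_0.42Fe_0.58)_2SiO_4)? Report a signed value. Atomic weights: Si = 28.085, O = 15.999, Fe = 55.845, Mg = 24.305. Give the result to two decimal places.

First mineral: 95.994 g O in 224.744 g formula = 42.71 wt% O.
Second mineral: 63.996 g O in 177.277 g formula = 36.10 wt% O.
42.71% − 36.10% gives a difference of 6.61 percentage points.

6.61 percentage points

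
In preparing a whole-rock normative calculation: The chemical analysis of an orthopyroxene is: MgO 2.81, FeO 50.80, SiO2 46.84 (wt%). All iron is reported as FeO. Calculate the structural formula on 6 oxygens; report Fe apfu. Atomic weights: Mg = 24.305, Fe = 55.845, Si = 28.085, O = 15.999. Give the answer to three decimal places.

MgO (M=40.304): mol = 0.06972; Mg = 0.06972, O = 0.06972.
FeO (M=71.844): mol = 0.70709; Fe = 0.70709, O = 0.70709.
SiO2 (M=60.083): mol = 0.77959; Si = 0.77959, O = 1.55918.
ΣO = 2.33599; factor = 6/ΣO = 2.56850.
Fe apfu = 0.70709 × 2.56850 = 1.816.

1.816 Fe apfu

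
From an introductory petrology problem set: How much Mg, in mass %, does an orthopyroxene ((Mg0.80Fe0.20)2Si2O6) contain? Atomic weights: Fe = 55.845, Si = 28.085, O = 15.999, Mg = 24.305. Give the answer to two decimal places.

M((Mg0.80Fe0.20)2Si2O6) = 213.390 g/mol.
Mg contributes 1.60 × 24.305 = 38.888 g per mole.
38.888/213.390 = 0.1822 → 18.22%.

18.22 mass %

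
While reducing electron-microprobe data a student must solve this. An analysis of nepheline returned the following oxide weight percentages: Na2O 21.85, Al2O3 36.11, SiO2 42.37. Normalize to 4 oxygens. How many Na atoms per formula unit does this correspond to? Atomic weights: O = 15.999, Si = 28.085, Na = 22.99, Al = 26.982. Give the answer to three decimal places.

Na2O: 21.85/61.979 = 0.35254 mol → 0.70508 mol Na, 0.35254 mol O.
Al2O3: 36.11/101.961 = 0.35416 mol → 0.70832 mol Al, 1.06248 mol O.
SiO2: 42.37/60.083 = 0.70519 mol → 0.70519 mol Si, 1.41038 mol O.
Total oxygen = 2.82540 mol. Normalization factor = 4/2.82540 = 1.41573.
Na per 4 O = 0.70508 × 1.41573 = 0.998.

0.998 Na apfu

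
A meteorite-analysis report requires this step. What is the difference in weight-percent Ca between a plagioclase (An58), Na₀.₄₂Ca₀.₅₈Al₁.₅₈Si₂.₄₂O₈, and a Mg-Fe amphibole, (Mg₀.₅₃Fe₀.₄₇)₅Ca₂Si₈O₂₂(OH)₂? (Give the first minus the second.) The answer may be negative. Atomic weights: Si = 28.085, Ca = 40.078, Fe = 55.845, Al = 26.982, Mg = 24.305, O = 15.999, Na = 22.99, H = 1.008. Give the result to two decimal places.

-0.48 percentage points

First mineral: 23.245 g Ca in 271.490 g formula = 8.56 wt% Ca.
Second mineral: 80.156 g Ca in 886.472 g formula = 9.04 wt% Ca.
8.56% − 9.04% gives a difference of -0.48 percentage points.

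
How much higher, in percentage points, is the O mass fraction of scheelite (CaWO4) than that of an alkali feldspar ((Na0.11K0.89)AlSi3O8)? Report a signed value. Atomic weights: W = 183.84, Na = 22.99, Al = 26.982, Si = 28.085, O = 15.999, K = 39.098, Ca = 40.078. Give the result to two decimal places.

-24.05 percentage points

First mineral: 63.996 g O in 287.914 g formula = 22.23 wt% O.
Second mineral: 127.992 g O in 276.555 g formula = 46.28 wt% O.
22.23% − 46.28% gives a difference of -24.05 percentage points.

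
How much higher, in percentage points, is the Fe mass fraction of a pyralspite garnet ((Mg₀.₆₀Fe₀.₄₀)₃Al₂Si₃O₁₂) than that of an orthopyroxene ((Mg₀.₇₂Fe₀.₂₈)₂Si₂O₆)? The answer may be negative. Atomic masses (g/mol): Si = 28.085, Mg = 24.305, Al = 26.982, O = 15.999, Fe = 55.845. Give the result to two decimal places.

M((Mg₀.₆₀Fe₀.₄₀)₃Al₂Si₃O₁₂) = 440.970 g/mol, so wt% Fe = 67.014/440.970 × 100 = 15.20%.
M((Mg₀.₇₂Fe₀.₂₈)₂Si₂O₆) = 218.436 g/mol, so wt% Fe = 31.273/218.436 × 100 = 14.32%.
15.20 − 14.32 = 0.88 pp.

0.88 percentage points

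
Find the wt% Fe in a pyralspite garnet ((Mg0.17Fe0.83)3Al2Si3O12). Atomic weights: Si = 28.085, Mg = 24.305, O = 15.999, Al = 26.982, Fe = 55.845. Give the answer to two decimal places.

M((Mg0.17Fe0.83)3Al2Si3O12) = 481.657 g/mol.
Fe contributes 2.49 × 55.845 = 139.054 g per mole.
139.054/481.657 = 0.2887 → 28.87%.

28.87 wt%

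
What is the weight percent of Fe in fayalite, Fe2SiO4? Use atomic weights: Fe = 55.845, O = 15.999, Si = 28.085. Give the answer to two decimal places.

Molar mass of Fe2SiO4: 2*55.845 + 1*28.085 + 4*15.999 = 203.771 g/mol.
Mass of Fe per formula unit: 2 × 55.845 = 111.690 g.
Weight fraction Fe = 111.690 / 203.771 = 0.5481.

54.81 weight percent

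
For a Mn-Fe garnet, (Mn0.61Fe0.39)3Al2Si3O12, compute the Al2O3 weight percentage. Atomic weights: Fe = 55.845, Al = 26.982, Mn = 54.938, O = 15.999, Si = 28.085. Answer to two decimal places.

20.55 wt%

Molar mass of (Mn0.61Fe0.39)3Al2Si3O12 = 1.83×54.938 + 1.17×55.845 + 2×26.982 + 3×28.085 + 12×15.999 = 496.082 g/mol.
Each formula unit contains 2 Al, equivalent to 2/2 = 1.0000 mol Al2O3.
M(Al2O3) = 2×26.982 + 3×15.999 = 101.961 g/mol.
Mass of Al2O3 per formula unit = 1.0000 × 101.961 = 101.961 g.
Al2O3 wt% = 101.961 / 496.082 × 100 = 20.55%.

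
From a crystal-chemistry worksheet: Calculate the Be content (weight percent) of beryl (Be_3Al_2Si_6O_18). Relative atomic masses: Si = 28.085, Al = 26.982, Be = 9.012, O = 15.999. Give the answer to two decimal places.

Formula mass = 3·9.012 + 2·26.982 + 6·28.085 + 18·15.999 = 537.492 g/mol, of which 27.036 g is Be.
So Be makes up 27.036/537.492 = 0.0503 of the mass, i.e. 5.03%.

5.03 weight percent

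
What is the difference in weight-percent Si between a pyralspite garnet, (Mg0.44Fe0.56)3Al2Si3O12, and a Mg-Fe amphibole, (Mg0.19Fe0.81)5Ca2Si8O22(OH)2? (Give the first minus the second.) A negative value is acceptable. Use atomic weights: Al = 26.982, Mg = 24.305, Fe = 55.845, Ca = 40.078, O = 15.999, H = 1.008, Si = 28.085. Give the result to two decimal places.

First mineral: 84.255 g Si in 456.109 g formula = 18.47 wt% Si.
Second mineral: 224.680 g Si in 940.090 g formula = 23.90 wt% Si.
18.47% − 23.90% gives a difference of -5.43 percentage points.

-5.43 percentage points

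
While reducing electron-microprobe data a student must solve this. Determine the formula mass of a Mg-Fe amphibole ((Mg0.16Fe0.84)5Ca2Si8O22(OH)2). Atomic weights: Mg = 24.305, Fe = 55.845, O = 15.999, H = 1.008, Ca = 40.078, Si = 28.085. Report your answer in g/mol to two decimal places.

The formula mass is the sum 0.80(24.305) + 4.20(55.845) + 2(40.078) + 8(28.085) + 24(15.999) + 2(1.008).

944.82 g/mol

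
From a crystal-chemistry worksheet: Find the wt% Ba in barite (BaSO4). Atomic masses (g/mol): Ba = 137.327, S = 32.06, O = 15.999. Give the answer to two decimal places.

Molar mass of BaSO4: 1*137.327 + 1*32.06 + 4*15.999 = 233.383 g/mol.
Mass of Ba per formula unit: 1 × 137.327 = 137.327 g.
Weight fraction Ba = 137.327 / 233.383 = 0.5884.

58.84 mass %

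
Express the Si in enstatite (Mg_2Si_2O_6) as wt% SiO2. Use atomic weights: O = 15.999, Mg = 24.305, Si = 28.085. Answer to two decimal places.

M(Mg_2Si_2O_6) = 200.774 g/mol; M(SiO2) = 60.083 g/mol.
Moles SiO2 per formula unit = 2 Si ÷ 1 = 2.0000.
SiO2 fraction = (2.0000 × 60.083) / 200.774 = 120.166/200.774 = 0.5985.

59.85 wt%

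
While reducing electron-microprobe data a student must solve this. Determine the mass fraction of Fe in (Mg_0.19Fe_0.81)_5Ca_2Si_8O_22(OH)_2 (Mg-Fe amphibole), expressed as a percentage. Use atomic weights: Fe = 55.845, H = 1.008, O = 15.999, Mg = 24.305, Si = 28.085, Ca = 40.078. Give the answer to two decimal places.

24.06 mass %

Molar mass of (Mg_0.19Fe_0.81)_5Ca_2Si_8O_22(OH)_2: 0.95·24.305 + 4.05·55.845 + 2·40.078 + 8·28.085 + 24·15.999 + 2·1.008 = 940.090 g/mol.
Mass of Fe per formula unit: 4.05 × 55.845 = 226.172 g.
Weight fraction Fe = 226.172 / 940.090 = 0.2406.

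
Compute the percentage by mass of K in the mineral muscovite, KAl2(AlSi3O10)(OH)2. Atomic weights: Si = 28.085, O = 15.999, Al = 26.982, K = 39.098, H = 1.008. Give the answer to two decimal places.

9.82 wt%

Molar mass of KAl2(AlSi3O10)(OH)2: 1·39.098 + 3·26.982 + 3·28.085 + 12·15.999 + 2·1.008 = 398.303 g/mol.
Mass of K per formula unit: 1 × 39.098 = 39.098 g.
Weight fraction K = 39.098 / 398.303 = 0.0982.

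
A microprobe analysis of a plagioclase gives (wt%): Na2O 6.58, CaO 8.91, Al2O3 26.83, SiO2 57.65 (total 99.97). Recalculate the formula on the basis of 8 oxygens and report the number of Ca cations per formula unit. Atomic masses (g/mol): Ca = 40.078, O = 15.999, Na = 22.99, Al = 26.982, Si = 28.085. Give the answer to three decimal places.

Na2O (M=61.979): mol = 0.10616; Na = 0.21232, O = 0.10616.
CaO (M=56.077): mol = 0.15889; Ca = 0.15889, O = 0.15889.
Al2O3 (M=101.961): mol = 0.26314; Al = 0.52628, O = 0.78942.
SiO2 (M=60.083): mol = 0.95951; Si = 0.95951, O = 1.91902.
ΣO = 2.97349; factor = 8/ΣO = 2.69044.
Ca apfu = 0.15889 × 2.69044 = 0.427.

0.427 Ca apfu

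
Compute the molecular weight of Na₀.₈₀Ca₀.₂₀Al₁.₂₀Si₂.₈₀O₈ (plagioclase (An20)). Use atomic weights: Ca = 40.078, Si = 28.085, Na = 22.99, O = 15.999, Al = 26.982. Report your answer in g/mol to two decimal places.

265.42 g/mol

The formula mass is the sum 0.80×22.99 + 0.20×40.078 + 1.20×26.982 + 2.80×28.085 + 8×15.999.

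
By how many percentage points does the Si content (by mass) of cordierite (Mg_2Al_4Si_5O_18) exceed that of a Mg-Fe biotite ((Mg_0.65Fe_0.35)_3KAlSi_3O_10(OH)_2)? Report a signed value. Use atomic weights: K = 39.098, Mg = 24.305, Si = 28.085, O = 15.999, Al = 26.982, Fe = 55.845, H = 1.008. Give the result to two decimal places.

M(Mg_2Al_4Si_5O_18) = 584.945 g/mol, so wt% Si = 140.425/584.945 × 100 = 24.01%.
M((Mg_0.65Fe_0.35)_3KAlSi_3O_10(OH)_2) = 450.371 g/mol, so wt% Si = 84.255/450.371 × 100 = 18.71%.
24.01 − 18.71 = 5.30 pp.

5.30 percentage points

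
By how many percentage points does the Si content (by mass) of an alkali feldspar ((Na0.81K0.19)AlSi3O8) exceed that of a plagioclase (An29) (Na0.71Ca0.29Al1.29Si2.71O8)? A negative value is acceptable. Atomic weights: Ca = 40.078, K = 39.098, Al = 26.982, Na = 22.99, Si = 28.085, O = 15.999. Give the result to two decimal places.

M((Na0.81K0.19)AlSi3O8) = 265.280 g/mol, so wt% Si = 84.255/265.280 × 100 = 31.76%.
M(Na0.71Ca0.29Al1.29Si2.71O8) = 266.855 g/mol, so wt% Si = 76.110/266.855 × 100 = 28.52%.
31.76 − 28.52 = 3.24 pp.

3.24 percentage points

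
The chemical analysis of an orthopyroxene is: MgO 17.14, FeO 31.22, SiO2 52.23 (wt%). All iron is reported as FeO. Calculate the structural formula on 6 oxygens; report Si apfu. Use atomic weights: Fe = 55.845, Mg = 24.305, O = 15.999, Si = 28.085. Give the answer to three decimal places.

2.007 Si apfu

17.14 wt% MgO ÷ 40.304 g/mol = 0.42527 mol, giving 0.42527 Mg and 0.42527 O.
31.22 wt% FeO ÷ 71.844 g/mol = 0.43455 mol, giving 0.43455 Fe and 0.43455 O.
52.23 wt% SiO2 ÷ 60.083 g/mol = 0.86930 mol, giving 0.86930 Si and 1.73860 O.
Oxygen sums to 2.59842; scaling by 6/2.59842 = 2.30910 puts the formula on 6 O.
Si: 0.86930 × 2.30910 = 2.007 atoms per formula unit.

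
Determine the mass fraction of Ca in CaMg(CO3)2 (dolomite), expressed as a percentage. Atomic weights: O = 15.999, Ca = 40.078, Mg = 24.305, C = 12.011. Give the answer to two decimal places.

21.73 wt%

M(CaMg(CO3)2) = 184.399 g/mol.
Ca contributes 1 × 40.078 = 40.078 g per mole.
40.078/184.399 = 0.2173 → 21.73%.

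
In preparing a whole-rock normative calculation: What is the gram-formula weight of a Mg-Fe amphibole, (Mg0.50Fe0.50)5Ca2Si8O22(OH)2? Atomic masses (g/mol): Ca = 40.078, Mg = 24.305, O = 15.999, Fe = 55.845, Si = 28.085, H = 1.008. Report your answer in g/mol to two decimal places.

891.20 g/mol

The formula mass is the sum 2.50(24.305) + 2.50(55.845) + 2(40.078) + 8(28.085) + 24(15.999) + 2(1.008).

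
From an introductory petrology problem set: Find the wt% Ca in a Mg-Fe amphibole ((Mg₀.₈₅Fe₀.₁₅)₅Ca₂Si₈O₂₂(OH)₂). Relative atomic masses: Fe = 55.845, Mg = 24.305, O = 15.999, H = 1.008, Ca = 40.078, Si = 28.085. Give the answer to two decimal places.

9.59 mass %

Molar mass of (Mg₀.₈₅Fe₀.₁₅)₅Ca₂Si₈O₂₂(OH)₂: 4.25·24.305 + 0.75·55.845 + 2·40.078 + 8·28.085 + 24·15.999 + 2·1.008 = 836.008 g/mol.
Mass of Ca per formula unit: 2 × 40.078 = 80.156 g.
Weight fraction Ca = 80.156 / 836.008 = 0.0959.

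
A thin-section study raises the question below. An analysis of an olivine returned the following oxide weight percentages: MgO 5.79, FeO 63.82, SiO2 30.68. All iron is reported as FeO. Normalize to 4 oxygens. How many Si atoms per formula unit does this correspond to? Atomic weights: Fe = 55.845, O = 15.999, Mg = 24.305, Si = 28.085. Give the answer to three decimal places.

0.995 Si apfu

5.79 wt% MgO ÷ 40.304 g/mol = 0.14366 mol, giving 0.14366 Mg and 0.14366 O.
63.82 wt% FeO ÷ 71.844 g/mol = 0.88831 mol, giving 0.88831 Fe and 0.88831 O.
30.68 wt% SiO2 ÷ 60.083 g/mol = 0.51063 mol, giving 0.51063 Si and 1.02126 O.
Oxygen sums to 2.05323; scaling by 4/2.05323 = 1.94815 puts the formula on 4 O.
Si: 0.51063 × 1.94815 = 0.995 atoms per formula unit.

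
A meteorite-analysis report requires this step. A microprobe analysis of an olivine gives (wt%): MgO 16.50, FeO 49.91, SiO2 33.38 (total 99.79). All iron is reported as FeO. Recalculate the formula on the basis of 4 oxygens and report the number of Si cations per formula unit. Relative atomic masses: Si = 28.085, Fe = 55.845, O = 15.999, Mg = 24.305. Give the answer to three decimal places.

MgO: 16.50/40.304 = 0.40939 mol → 0.40939 mol Mg, 0.40939 mol O.
FeO: 49.91/71.844 = 0.69470 mol → 0.69470 mol Fe, 0.69470 mol O.
SiO2: 33.38/60.083 = 0.55556 mol → 0.55556 mol Si, 1.11112 mol O.
Total oxygen = 2.21521 mol. Normalization factor = 4/2.21521 = 1.80570.
Si per 4 O = 0.55556 × 1.80570 = 1.003.

1.003 Si apfu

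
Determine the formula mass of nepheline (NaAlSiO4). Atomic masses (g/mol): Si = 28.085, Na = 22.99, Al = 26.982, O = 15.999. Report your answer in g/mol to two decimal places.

142.05 g/mol

M = 1(22.99) + 1(26.982) + 1(28.085) + 4(15.999)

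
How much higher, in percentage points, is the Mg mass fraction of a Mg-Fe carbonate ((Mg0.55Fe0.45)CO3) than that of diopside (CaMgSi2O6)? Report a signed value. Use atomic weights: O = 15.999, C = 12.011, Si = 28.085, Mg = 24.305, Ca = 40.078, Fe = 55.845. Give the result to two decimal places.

2.35 percentage points

M((Mg0.55Fe0.45)CO3) = 98.506 g/mol, so wt% Mg = 13.368/98.506 × 100 = 13.57%.
M(CaMgSi2O6) = 216.547 g/mol, so wt% Mg = 24.305/216.547 × 100 = 11.22%.
13.57 − 11.22 = 2.35 pp.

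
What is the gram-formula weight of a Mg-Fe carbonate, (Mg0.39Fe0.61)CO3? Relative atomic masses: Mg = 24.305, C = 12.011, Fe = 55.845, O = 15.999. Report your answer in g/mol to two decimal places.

The formula mass is the sum 0.39·24.305 + 0.61·55.845 + 1·12.011 + 3·15.999.

103.55 g/mol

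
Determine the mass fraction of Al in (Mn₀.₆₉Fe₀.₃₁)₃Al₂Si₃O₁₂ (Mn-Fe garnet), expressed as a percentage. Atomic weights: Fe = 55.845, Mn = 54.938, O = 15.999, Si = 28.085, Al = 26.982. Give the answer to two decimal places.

M((Mn₀.₆₉Fe₀.₃₁)₃Al₂Si₃O₁₂) = 495.865 g/mol.
Al contributes 2 × 26.982 = 53.964 g per mole.
53.964/495.865 = 0.1088 → 10.88%.

10.88 wt%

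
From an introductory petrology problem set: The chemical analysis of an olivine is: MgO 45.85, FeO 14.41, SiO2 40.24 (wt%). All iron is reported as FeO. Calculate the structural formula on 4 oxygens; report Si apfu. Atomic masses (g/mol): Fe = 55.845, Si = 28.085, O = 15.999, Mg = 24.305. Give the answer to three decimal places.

1.000 Si apfu

MgO (M=40.304): mol = 1.13760; Mg = 1.13760, O = 1.13760.
FeO (M=71.844): mol = 0.20057; Fe = 0.20057, O = 0.20057.
SiO2 (M=60.083): mol = 0.66974; Si = 0.66974, O = 1.33948.
ΣO = 2.67765; factor = 4/ΣO = 1.49385.
Si apfu = 0.66974 × 1.49385 = 1.000.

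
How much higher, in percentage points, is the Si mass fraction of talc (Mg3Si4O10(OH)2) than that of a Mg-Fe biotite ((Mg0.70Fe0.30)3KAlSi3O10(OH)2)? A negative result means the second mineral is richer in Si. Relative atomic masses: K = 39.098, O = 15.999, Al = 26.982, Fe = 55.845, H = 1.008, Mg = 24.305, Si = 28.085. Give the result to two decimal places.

10.71 percentage points

First mineral: 112.340 g Si in 379.259 g formula = 29.62 wt% Si.
Second mineral: 84.255 g Si in 445.640 g formula = 18.91 wt% Si.
29.62% − 18.91% gives a difference of 10.71 percentage points.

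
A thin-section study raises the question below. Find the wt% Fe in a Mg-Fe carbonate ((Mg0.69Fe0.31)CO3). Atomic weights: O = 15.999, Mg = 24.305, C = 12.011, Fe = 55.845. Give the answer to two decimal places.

Formula mass = 0.69×24.305 + 0.31×55.845 + 1×12.011 + 3×15.999 = 94.090 g/mol, of which 17.312 g is Fe.
So Fe makes up 17.312/94.090 = 0.1840 of the mass, i.e. 18.40%.

18.40 mass %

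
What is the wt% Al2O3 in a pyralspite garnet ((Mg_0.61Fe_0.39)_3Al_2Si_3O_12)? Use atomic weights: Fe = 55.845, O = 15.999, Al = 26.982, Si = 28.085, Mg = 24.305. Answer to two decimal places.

23.17 wt%

Formula mass = 440.024 g/mol.
2 Al → 1.0000 mol Al2O3 per formula unit; M(Al2O3) = 101.961, so Al2O3 mass = 101.961 g.
101.961/440.024 × 100 = 23.17 wt%.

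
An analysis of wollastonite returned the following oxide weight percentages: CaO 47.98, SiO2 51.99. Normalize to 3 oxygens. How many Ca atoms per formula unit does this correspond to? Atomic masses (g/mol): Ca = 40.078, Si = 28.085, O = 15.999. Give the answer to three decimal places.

0.993 Ca apfu

CaO (M=56.077): mol = 0.85561; Ca = 0.85561, O = 0.85561.
SiO2 (M=60.083): mol = 0.86530; Si = 0.86530, O = 1.73060.
ΣO = 2.58621; factor = 3/ΣO = 1.16000.
Ca apfu = 0.85561 × 1.16000 = 0.993.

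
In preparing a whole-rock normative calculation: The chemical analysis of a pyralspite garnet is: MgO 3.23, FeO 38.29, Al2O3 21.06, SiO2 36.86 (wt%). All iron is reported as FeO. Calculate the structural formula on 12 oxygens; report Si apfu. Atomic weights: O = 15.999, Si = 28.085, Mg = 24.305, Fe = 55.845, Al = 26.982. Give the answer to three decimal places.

3.23 wt% MgO ÷ 40.304 g/mol = 0.08014 mol, giving 0.08014 Mg and 0.08014 O.
38.29 wt% FeO ÷ 71.844 g/mol = 0.53296 mol, giving 0.53296 Fe and 0.53296 O.
21.06 wt% Al2O3 ÷ 101.961 g/mol = 0.20655 mol, giving 0.41310 Al and 0.61965 O.
36.86 wt% SiO2 ÷ 60.083 g/mol = 0.61348 mol, giving 0.61348 Si and 1.22696 O.
Oxygen sums to 2.45971; scaling by 12/2.45971 = 4.87862 puts the formula on 12 O.
Si: 0.61348 × 4.87862 = 2.993 atoms per formula unit.

2.993 Si apfu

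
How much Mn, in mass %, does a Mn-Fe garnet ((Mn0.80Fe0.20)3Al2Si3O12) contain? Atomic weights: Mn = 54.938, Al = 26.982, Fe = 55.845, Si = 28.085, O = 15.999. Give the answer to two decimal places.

M((Mn0.80Fe0.20)3Al2Si3O12) = 495.565 g/mol.
Mn contributes 2.40 × 54.938 = 131.851 g per mole.
131.851/495.565 = 0.2661 → 26.61%.

26.61 mass %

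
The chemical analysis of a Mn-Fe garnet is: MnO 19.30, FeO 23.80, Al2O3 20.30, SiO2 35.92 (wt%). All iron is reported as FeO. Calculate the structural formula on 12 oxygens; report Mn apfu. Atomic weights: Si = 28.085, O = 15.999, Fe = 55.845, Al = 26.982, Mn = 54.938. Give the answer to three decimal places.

1.362 Mn apfu

MnO (M=70.937): mol = 0.27207; Mn = 0.27207, O = 0.27207.
FeO (M=71.844): mol = 0.33127; Fe = 0.33127, O = 0.33127.
Al2O3 (M=101.961): mol = 0.19910; Al = 0.39820, O = 0.59730.
SiO2 (M=60.083): mol = 0.59784; Si = 0.59784, O = 1.19568.
ΣO = 2.39632; factor = 12/ΣO = 5.00768.
Mn apfu = 0.27207 × 5.00768 = 1.362.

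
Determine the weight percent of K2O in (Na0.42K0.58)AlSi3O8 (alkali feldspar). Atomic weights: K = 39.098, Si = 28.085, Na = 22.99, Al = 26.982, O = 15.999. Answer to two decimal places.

10.06 wt%

Formula mass = 271.562 g/mol.
0.58 K → 0.2900 mol K2O per formula unit; M(K2O) = 94.195, so K2O mass = 27.317 g.
27.317/271.562 × 100 = 10.06 wt%.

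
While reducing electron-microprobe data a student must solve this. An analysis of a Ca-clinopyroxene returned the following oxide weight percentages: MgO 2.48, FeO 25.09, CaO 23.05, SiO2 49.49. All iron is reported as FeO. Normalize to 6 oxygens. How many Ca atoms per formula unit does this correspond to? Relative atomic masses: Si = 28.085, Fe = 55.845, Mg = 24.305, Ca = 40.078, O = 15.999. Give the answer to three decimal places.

MgO: 2.48/40.304 = 0.06153 mol → 0.06153 mol Mg, 0.06153 mol O.
FeO: 25.09/71.844 = 0.34923 mol → 0.34923 mol Fe, 0.34923 mol O.
CaO: 23.05/56.077 = 0.41104 mol → 0.41104 mol Ca, 0.41104 mol O.
SiO2: 49.49/60.083 = 0.82369 mol → 0.82369 mol Si, 1.64738 mol O.
Total oxygen = 2.46918 mol. Normalization factor = 6/2.46918 = 2.42996.
Ca per 6 O = 0.41104 × 2.42996 = 0.999.

0.999 Ca apfu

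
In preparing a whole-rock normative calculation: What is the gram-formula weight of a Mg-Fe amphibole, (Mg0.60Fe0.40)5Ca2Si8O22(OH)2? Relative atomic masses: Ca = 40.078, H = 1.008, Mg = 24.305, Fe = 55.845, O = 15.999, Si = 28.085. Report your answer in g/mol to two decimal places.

Mg: 3 × 24.305 = 72.9150
Fe: 2 × 55.845 = 111.6900
Ca: 2 × 40.078 = 80.1560
Si: 8 × 28.085 = 224.6800
O: 24 × 15.999 = 383.9760
H: 2 × 1.008 = 2.0160
Summing the contributions gives the formula mass.

875.43 g/mol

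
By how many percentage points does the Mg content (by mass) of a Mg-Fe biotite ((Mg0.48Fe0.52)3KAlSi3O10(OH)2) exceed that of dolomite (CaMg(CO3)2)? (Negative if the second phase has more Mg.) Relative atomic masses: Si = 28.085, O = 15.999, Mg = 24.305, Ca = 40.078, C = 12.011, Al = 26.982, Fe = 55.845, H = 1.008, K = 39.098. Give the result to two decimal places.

-5.68 percentage points

Mg in (Mg0.48Fe0.52)3KAlSi3O10(OH)2: molar mass 466.456 g/mol; 1.44×24.305 = 34.999 g → 7.50 wt%.
Mg in CaMg(CO3)2: molar mass 184.399 g/mol; 1×24.305 = 24.305 g → 13.18 wt%.
Difference = 7.50 − 13.18 = -5.68 percentage points.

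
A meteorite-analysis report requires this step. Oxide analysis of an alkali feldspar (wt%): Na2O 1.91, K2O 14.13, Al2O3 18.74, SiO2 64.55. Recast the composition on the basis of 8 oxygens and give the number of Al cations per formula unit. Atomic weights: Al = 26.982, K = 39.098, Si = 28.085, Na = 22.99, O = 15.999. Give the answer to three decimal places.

Na2O (M=61.979): mol = 0.03082; Na = 0.06164, O = 0.03082.
K2O (M=94.195): mol = 0.15001; K = 0.30002, O = 0.15001.
Al2O3 (M=101.961): mol = 0.18380; Al = 0.36760, O = 0.55140.
SiO2 (M=60.083): mol = 1.07435; Si = 1.07435, O = 2.14870.
ΣO = 2.88093; factor = 8/ΣO = 2.77688.
Al apfu = 0.36760 × 2.77688 = 1.021.

1.021 Al apfu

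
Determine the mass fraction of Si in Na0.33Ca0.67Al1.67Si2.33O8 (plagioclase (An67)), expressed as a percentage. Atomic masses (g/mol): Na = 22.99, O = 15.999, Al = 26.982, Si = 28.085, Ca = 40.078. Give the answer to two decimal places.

23.98 mass %

M(Na0.33Ca0.67Al1.67Si2.33O8) = 272.929 g/mol.
Si contributes 2.33 × 28.085 = 65.438 g per mole.
65.438/272.929 = 0.2398 → 23.98%.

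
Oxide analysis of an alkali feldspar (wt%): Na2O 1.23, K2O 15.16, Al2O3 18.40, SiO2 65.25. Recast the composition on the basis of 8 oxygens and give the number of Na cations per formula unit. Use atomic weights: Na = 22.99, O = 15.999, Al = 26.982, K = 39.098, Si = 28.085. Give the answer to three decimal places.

0.110 Na apfu

1.23 wt% Na2O ÷ 61.979 g/mol = 0.01985 mol, giving 0.03970 Na and 0.01985 O.
15.16 wt% K2O ÷ 94.195 g/mol = 0.16094 mol, giving 0.32188 K and 0.16094 O.
18.40 wt% Al2O3 ÷ 101.961 g/mol = 0.18046 mol, giving 0.36092 Al and 0.54138 O.
65.25 wt% SiO2 ÷ 60.083 g/mol = 1.08600 mol, giving 1.08600 Si and 2.17200 O.
Oxygen sums to 2.89417; scaling by 8/2.89417 = 2.76418 puts the formula on 8 O.
Na: 0.03970 × 2.76418 = 0.110 atoms per formula unit.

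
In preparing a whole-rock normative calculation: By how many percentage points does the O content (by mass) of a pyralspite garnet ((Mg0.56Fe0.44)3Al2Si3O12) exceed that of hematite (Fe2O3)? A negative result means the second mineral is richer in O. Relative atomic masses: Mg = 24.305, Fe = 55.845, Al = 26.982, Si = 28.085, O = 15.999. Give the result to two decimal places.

13.11 percentage points

First mineral: 191.988 g O in 444.755 g formula = 43.17 wt% O.
Second mineral: 47.997 g O in 159.687 g formula = 30.06 wt% O.
43.17% − 30.06% gives a difference of 13.11 percentage points.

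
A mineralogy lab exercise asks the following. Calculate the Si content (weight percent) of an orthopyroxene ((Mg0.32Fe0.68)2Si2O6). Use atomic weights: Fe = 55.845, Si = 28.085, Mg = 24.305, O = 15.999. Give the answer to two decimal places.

23.05 weight percent

M((Mg0.32Fe0.68)2Si2O6) = 243.668 g/mol.
Si contributes 2 × 28.085 = 56.170 g per mole.
56.170/243.668 = 0.2305 → 23.05%.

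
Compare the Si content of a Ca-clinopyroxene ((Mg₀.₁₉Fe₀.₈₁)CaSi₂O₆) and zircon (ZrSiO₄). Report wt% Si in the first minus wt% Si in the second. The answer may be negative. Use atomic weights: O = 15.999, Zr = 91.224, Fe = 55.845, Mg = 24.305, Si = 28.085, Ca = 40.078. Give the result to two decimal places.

First mineral: 56.170 g Si in 242.094 g formula = 23.20 wt% Si.
Second mineral: 28.085 g Si in 183.305 g formula = 15.32 wt% Si.
23.20% − 15.32% gives a difference of 7.88 percentage points.

7.88 percentage points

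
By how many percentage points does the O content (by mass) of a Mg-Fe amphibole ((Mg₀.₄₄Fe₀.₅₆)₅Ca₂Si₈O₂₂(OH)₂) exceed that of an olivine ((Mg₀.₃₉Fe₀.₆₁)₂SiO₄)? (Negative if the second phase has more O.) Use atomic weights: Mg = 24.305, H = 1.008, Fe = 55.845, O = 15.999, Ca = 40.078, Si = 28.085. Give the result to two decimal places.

First mineral: 383.976 g O in 900.665 g formula = 42.63 wt% O.
Second mineral: 63.996 g O in 179.170 g formula = 35.72 wt% O.
42.63% − 35.72% gives a difference of 6.91 percentage points.

6.91 percentage points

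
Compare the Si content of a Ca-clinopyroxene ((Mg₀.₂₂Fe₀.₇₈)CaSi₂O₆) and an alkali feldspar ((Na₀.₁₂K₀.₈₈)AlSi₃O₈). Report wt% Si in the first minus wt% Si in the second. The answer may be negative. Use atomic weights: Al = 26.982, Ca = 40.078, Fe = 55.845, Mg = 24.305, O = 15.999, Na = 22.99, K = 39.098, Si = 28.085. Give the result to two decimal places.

M((Mg₀.₂₂Fe₀.₇₈)CaSi₂O₆) = 241.148 g/mol, so wt% Si = 56.170/241.148 × 100 = 23.29%.
M((Na₀.₁₂K₀.₈₈)AlSi₃O₈) = 276.394 g/mol, so wt% Si = 84.255/276.394 × 100 = 30.48%.
23.29 − 30.48 = -7.19 pp.

-7.19 percentage points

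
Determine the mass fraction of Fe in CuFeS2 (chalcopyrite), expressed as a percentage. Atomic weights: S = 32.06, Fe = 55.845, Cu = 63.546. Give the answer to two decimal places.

30.43 wt%

Molar mass of CuFeS2: 1*63.546 + 1*55.845 + 2*32.06 = 183.511 g/mol.
Mass of Fe per formula unit: 1 × 55.845 = 55.845 g.
Weight fraction Fe = 55.845 / 183.511 = 0.3043.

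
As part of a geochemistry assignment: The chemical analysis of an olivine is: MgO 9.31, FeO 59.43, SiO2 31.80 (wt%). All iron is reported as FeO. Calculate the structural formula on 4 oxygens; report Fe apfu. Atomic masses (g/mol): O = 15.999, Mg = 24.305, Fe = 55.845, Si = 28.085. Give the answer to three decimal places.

MgO: 9.31/40.304 = 0.23099 mol → 0.23099 mol Mg, 0.23099 mol O.
FeO: 59.43/71.844 = 0.82721 mol → 0.82721 mol Fe, 0.82721 mol O.
SiO2: 31.80/60.083 = 0.52927 mol → 0.52927 mol Si, 1.05854 mol O.
Total oxygen = 2.11674 mol. Normalization factor = 4/2.11674 = 1.88970.
Fe per 4 O = 0.82721 × 1.88970 = 1.563.

1.563 Fe apfu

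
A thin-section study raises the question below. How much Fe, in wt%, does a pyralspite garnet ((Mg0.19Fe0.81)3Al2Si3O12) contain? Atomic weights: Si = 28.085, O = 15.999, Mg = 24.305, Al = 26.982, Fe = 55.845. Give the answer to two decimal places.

Molar mass of (Mg0.19Fe0.81)3Al2Si3O12: 0.57×24.305 + 2.43×55.845 + 2×26.982 + 3×28.085 + 12×15.999 = 479.764 g/mol.
Mass of Fe per formula unit: 2.43 × 55.845 = 135.703 g.
Weight fraction Fe = 135.703 / 479.764 = 0.2829.

28.29 wt%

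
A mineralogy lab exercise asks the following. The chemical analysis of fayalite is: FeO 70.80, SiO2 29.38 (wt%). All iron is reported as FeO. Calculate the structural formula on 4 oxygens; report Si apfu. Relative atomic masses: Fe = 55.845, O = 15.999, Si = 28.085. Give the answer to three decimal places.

0.996 Si apfu

70.80 wt% FeO ÷ 71.844 g/mol = 0.98547 mol, giving 0.98547 Fe and 0.98547 O.
29.38 wt% SiO2 ÷ 60.083 g/mol = 0.48899 mol, giving 0.48899 Si and 0.97798 O.
Oxygen sums to 1.96345; scaling by 4/1.96345 = 2.03723 puts the formula on 4 O.
Si: 0.48899 × 2.03723 = 0.996 atoms per formula unit.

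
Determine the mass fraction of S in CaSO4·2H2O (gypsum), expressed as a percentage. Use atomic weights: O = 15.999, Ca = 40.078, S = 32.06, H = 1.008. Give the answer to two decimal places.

18.62 weight percent

Molar mass of CaSO4·2H2O: 1*40.078 + 1*32.06 + 6*15.999 + 4*1.008 = 172.164 g/mol.
Mass of S per formula unit: 1 × 32.06 = 32.060 g.
Weight fraction S = 32.060 / 172.164 = 0.1862.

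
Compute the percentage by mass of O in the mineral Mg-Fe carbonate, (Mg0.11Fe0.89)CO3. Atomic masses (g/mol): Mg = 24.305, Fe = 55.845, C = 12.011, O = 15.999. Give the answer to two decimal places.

42.71 mass %

Formula mass = 0.11*24.305 + 0.89*55.845 + 1*12.011 + 3*15.999 = 112.384 g/mol, of which 47.997 g is O.
So O makes up 47.997/112.384 = 0.4271 of the mass, i.e. 42.71%.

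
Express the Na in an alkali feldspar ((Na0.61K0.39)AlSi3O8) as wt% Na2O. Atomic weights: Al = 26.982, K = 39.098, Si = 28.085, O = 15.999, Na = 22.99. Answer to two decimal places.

7.04 wt%

Formula mass = 268.501 g/mol.
0.61 Na → 0.3050 mol Na2O per formula unit; M(Na2O) = 61.979, so Na2O mass = 18.904 g.
18.904/268.501 × 100 = 7.04 wt%.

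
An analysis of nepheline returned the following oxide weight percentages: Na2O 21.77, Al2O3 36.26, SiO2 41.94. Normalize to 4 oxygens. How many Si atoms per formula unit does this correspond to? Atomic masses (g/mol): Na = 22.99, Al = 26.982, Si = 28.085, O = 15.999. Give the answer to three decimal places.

0.992 Si apfu

Na2O: 21.77/61.979 = 0.35125 mol → 0.70250 mol Na, 0.35125 mol O.
Al2O3: 36.26/101.961 = 0.35563 mol → 0.71126 mol Al, 1.06689 mol O.
SiO2: 41.94/60.083 = 0.69803 mol → 0.69803 mol Si, 1.39606 mol O.
Total oxygen = 2.81420 mol. Normalization factor = 4/2.81420 = 1.42136.
Si per 4 O = 0.69803 × 1.42136 = 0.992.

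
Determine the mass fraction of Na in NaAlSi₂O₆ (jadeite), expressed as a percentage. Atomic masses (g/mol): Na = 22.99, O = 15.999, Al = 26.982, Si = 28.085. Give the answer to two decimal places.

Formula mass = 1×22.99 + 1×26.982 + 2×28.085 + 6×15.999 = 202.136 g/mol, of which 22.990 g is Na.
So Na makes up 22.990/202.136 = 0.1137 of the mass, i.e. 11.37%.

11.37 weight percent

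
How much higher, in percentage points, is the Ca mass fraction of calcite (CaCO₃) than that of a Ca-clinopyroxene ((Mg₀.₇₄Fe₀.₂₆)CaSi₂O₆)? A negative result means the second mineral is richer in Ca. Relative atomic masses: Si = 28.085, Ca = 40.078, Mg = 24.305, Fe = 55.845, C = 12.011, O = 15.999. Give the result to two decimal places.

First mineral: 40.078 g Ca in 100.086 g formula = 40.04 wt% Ca.
Second mineral: 40.078 g Ca in 224.747 g formula = 17.83 wt% Ca.
40.04% − 17.83% gives a difference of 22.21 percentage points.

22.21 percentage points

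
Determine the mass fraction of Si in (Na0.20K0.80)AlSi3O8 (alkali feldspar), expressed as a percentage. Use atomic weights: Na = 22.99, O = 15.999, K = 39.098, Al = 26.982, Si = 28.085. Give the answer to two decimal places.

30.63 mass %

Molar mass of (Na0.20K0.80)AlSi3O8: 0.20×22.99 + 0.80×39.098 + 1×26.982 + 3×28.085 + 8×15.999 = 275.105 g/mol.
Mass of Si per formula unit: 3 × 28.085 = 84.255 g.
Weight fraction Si = 84.255 / 275.105 = 0.3063.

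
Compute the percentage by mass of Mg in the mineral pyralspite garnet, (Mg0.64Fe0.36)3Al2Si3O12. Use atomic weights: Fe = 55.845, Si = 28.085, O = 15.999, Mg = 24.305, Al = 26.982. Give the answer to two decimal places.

M((Mg0.64Fe0.36)3Al2Si3O12) = 437.185 g/mol.
Mg contributes 1.92 × 24.305 = 46.666 g per mole.
46.666/437.185 = 0.1067 → 10.67%.

10.67 mass %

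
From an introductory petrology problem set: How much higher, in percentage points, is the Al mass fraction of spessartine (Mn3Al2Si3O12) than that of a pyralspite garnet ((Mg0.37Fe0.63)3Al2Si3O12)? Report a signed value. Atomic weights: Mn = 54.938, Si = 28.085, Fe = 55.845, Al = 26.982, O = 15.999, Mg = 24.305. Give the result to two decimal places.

M(Mn3Al2Si3O12) = 495.021 g/mol, so wt% Al = 53.964/495.021 × 100 = 10.90%.
M((Mg0.37Fe0.63)3Al2Si3O12) = 462.733 g/mol, so wt% Al = 53.964/462.733 × 100 = 11.66%.
10.90 − 11.66 = -0.76 pp.

-0.76 percentage points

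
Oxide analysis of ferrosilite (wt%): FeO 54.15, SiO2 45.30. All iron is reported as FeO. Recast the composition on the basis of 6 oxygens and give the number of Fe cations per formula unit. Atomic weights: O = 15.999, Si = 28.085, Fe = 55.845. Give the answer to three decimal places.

2.000 Fe apfu

FeO (M=71.844): mol = 0.75372; Fe = 0.75372, O = 0.75372.
SiO2 (M=60.083): mol = 0.75396; Si = 0.75396, O = 1.50792.
ΣO = 2.26164; factor = 6/ΣO = 2.65294.
Fe apfu = 0.75372 × 2.65294 = 2.000.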